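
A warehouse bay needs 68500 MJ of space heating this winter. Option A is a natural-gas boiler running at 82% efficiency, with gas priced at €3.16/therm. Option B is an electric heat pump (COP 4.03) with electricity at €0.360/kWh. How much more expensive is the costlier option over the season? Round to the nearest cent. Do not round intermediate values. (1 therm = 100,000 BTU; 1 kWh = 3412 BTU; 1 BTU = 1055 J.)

Heat load = 68500 MJ = 68,500,000,000 J / 1055 = 64,928,910 BTU
Gas: input = 64,928,910 / 0.82 = 79,181,598 BTU = 791.8 therm → 791.8 × €3.16 = €2,502.14
Heat pump: 64,928,910 BTU / 3412 = 19,030 kWh heat; / 4.03 = 4,722 kWh in → × €0.360 = €1,699.91
Difference = |€2,502.14 − €1,699.91| = €802.23

€802.23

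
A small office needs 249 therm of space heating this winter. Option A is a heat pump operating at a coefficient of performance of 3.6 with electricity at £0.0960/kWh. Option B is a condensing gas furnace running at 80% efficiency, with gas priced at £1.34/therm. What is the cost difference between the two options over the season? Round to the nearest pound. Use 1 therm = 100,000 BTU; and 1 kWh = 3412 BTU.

Heat load = 249 therm × 100,000 = 24,900,000 BTU
Gas: input = 24,900,000 / 0.80 = 31,125,000 BTU = 311.2 therm → 311.2 × £1.34 = £417.08
Heat pump: 24,900,000 BTU / 3412 = 7,298 kWh heat; / 3.6 = 2,027 kWh in → × £0.0960 = £194.61
Difference = |£417.08 − £194.61| = £222.47 ≈ £222

£222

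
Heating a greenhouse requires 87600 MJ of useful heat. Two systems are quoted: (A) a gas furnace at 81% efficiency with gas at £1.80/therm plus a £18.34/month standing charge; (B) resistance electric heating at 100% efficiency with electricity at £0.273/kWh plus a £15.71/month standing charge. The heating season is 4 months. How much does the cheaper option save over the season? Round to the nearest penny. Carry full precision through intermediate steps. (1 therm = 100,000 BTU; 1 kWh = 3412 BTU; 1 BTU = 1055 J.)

£4787.93

Heat load = 87600 MJ = 87,600,000,000 J / 1055 = 83,033,175 BTU
Gas: input = 83,033,175 / 0.81 = 102,510,093 BTU = 1,025 therm → 1,025 × £1.80 = £1,845.18; + 4 × £18.34 standing = £1,918.54
Electric: 83,033,175 BTU / 3412 = 24,340 kWh → × £0.273 = £6,643.63; + 4 × £15.71 standing = £6,706.47
Difference = |£1,918.54 − £6,706.47| = £4,787.93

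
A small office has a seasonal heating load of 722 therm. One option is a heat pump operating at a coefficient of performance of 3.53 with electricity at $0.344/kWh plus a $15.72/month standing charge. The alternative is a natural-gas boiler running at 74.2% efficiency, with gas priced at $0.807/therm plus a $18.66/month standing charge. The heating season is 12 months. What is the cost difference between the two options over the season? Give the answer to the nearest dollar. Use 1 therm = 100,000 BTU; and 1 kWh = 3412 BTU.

Heat load = 722 therm × 100,000 = 72,200,000 BTU
Gas: input = 72,200,000 / 0.742 = 97,304,582 BTU = 973 therm → 973 × $0.807 = $785.25; + 12 × $18.66 standing = $1,009.17
Heat pump: 72,200,000 BTU / 3412 = 21,160 kWh heat; / 3.53 = 5,995 kWh in → × $0.344 = $2,062.11; + 12 × $15.72 standing = $2,250.75
Difference = |$1,009.17 − $2,250.75| = $1,241.58 ≈ $1242

$1242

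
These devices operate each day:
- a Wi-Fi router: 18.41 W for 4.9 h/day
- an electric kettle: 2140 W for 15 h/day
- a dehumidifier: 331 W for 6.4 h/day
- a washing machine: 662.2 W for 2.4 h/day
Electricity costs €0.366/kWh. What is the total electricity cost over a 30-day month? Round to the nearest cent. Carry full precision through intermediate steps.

€394.16

Wi-Fi router: 18.41 W × 4.9 h × 30 d = 2,706 Wh = 2.706 kWh
electric kettle: 2140 W × 15 h × 30 d = 963,000 Wh = 963 kWh
dehumidifier: 331 W × 6.4 h × 30 d = 63,552 Wh = 63.55 kWh
washing machine: 662.2 W × 2.4 h × 30 d = 47,678 Wh = 47.68 kWh
Total energy = 2.706 + 963 + 63.55 + 47.68 = 1,077 kWh
Cost = 1,077 kWh × €0.366 = €394.16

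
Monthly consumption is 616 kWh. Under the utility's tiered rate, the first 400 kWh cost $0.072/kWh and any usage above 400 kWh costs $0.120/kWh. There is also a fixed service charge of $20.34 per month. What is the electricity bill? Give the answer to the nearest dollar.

$75

First 400 kWh × $0.072 = $28.80
Remaining 216 kWh × $0.120 = $25.92
Energy charge = $54.72; + service $20.34 = $75.06 ≈ $75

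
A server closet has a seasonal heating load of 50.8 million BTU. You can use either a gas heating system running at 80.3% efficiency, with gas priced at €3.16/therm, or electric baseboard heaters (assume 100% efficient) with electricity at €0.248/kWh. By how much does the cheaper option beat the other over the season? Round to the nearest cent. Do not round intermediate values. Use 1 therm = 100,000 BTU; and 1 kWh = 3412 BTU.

€1693.28

Heat load = 50.8 × 10⁶ BTU = 50,800,000 BTU
Gas: input = 50,800,000 / 0.803 = 63,262,765 BTU = 632.6 therm → 632.6 × €3.16 = €1,999.10
Electric: 50,800,000 BTU / 3412 = 14,890 kWh → × €0.248 = €3,692.38
Difference = |€1,999.10 − €3,692.38| = €1,693.28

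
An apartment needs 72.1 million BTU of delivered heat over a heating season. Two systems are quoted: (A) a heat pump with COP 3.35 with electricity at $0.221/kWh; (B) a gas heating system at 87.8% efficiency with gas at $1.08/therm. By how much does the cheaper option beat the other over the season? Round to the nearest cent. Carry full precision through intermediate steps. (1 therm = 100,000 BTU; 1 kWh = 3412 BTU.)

$507.16

Heat load = 72.1 × 10⁶ BTU = 72,100,000 BTU
Gas: input = 72,100,000 / 0.878 = 82,118,451 BTU = 821.2 therm → 821.2 × $1.08 = $886.88
Heat pump: 72,100,000 BTU / 3412 = 21,130 kWh heat; / 3.35 = 6,308 kWh in → × $0.221 = $1,394.04
Difference = |$886.88 − $1,394.04| = $507.16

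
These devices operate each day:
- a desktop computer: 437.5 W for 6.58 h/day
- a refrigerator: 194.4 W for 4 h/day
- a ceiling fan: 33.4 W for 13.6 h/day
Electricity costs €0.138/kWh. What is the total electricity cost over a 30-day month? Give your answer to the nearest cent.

€17.02

desktop computer: 437.5 W × 6.58 h × 30 d = 86,362 Wh = 86.36 kWh
refrigerator: 194.4 W × 4 h × 30 d = 23,328 Wh = 23.33 kWh
ceiling fan: 33.4 W × 13.6 h × 30 d = 13,627 Wh = 13.63 kWh
Total energy = 86.36 + 23.33 + 13.63 = 123.3 kWh
Cost = 123.3 kWh × €0.138 = €17.02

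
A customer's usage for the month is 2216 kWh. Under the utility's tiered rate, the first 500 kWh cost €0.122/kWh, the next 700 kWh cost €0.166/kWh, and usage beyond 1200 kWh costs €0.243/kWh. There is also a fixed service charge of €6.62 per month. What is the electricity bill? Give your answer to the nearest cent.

First 500 kWh × €0.122 = €61.00
Next 700 kWh × €0.166 = €116.20
Remaining 1016 kWh × €0.243 = €246.89
Energy charge = €424.09; + service €6.62 = €430.71

€430.71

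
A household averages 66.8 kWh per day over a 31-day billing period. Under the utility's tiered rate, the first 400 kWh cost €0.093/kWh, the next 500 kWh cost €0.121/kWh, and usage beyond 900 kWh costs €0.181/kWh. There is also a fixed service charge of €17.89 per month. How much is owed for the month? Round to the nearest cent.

€327.50

Usage = 66.8 kWh/day × 31 days = 2070.8 kWh
First 400 kWh × €0.093 = €37.20
Next 500 kWh × €0.121 = €60.50
Remaining 1170.8 kWh × €0.181 = €211.91
Energy charge = €309.61; + service €17.89 = €327.50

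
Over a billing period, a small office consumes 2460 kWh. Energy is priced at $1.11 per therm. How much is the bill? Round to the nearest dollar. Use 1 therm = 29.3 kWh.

$93

2460 kWh × (0.03413 therm/kWh) = 83.96 therm
Cost = 83.96 therm × $1.11/therm = $93.19 ≈ $93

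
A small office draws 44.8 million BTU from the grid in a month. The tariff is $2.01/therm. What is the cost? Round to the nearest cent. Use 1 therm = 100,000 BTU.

44.8 million BTU × (10 therm/million BTU) = 448 therm
Cost = 448 therm × $2.01/therm = $900.48

$900.48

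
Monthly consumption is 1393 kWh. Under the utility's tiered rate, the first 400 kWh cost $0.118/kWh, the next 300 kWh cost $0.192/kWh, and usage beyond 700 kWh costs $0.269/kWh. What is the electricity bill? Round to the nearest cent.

$291.22

First 400 kWh × $0.118 = $47.20
Next 300 kWh × $0.192 = $57.60
Remaining 693 kWh × $0.269 = $186.42
Total = $291.22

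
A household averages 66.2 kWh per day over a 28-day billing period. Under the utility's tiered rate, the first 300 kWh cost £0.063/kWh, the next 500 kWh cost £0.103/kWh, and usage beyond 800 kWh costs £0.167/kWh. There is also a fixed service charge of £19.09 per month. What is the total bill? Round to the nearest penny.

£265.44

Usage = 66.2 kWh/day × 28 days = 1853.6 kWh
First 300 kWh × £0.063 = £18.90
Next 500 kWh × £0.103 = £51.50
Remaining 1053.6 kWh × £0.167 = £175.95
Energy charge = £246.35; + service £19.09 = £265.44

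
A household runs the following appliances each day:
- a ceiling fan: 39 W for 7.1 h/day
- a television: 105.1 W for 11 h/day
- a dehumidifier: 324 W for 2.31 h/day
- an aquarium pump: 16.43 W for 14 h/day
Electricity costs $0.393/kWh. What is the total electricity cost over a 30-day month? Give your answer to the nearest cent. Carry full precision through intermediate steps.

$28.43

ceiling fan: 39 W × 7.1 h × 30 d = 8,307 Wh = 8.307 kWh
television: 105.1 W × 11 h × 30 d = 34,683 Wh = 34.68 kWh
dehumidifier: 324 W × 2.31 h × 30 d = 22,453 Wh = 22.45 kWh
aquarium pump: 16.43 W × 14 h × 30 d = 6,901 Wh = 6.901 kWh
Total energy = 8.307 + 34.68 + 22.45 + 6.901 = 72.34 kWh
Cost = 72.34 kWh × $0.393 = $28.43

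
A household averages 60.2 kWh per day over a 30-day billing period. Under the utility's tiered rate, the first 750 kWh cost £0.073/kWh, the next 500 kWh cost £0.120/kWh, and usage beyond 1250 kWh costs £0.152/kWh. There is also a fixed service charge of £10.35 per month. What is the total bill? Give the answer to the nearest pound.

Usage = 60.2 kWh/day × 30 days = 1806 kWh
First 750 kWh × £0.073 = £54.75
Next 500 kWh × £0.120 = £60.00
Remaining 556 kWh × £0.152 = £84.51
Energy charge = £199.26; + service £10.35 = £209.61 ≈ £210

£210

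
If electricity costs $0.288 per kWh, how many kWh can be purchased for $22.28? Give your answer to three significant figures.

77.4 kWh

$22.28 / $0.288 per kWh = 77.36 kWh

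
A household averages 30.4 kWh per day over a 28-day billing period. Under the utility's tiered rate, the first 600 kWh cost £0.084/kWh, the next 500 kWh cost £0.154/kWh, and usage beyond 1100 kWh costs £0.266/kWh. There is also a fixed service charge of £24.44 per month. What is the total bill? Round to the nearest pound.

£114

Usage = 30.4 kWh/day × 28 days = 851.2 kWh
First 600 kWh × £0.084 = £50.40
Next 251.2 kWh × £0.154 = £38.68
Remaining tier: 0 kWh (not reached)
Energy charge = £89.08; + service £24.44 = £113.52 ≈ £114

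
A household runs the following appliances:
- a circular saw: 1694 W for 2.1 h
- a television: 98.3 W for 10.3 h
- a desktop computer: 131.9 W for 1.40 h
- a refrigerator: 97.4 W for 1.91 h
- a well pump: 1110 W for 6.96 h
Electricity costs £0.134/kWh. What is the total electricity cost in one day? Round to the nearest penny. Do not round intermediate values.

£1.70

circular saw: 1694 W × 2.1 h = 3,557 Wh = 3.557 kWh
television: 98.3 W × 10.3 h = 1,012 Wh = 1.012 kWh
desktop computer: 131.9 W × 1.40 h = 185 Wh = 0.1847 kWh
refrigerator: 97.4 W × 1.91 h = 186 Wh = 0.186 kWh
well pump: 1110 W × 6.96 h = 7,726 Wh = 7.726 kWh
Total energy = 3.557 + 1.012 + 0.1847 + 0.186 + 7.726 = 12.67 kWh
Cost = 12.67 kWh × £0.134 = £1.70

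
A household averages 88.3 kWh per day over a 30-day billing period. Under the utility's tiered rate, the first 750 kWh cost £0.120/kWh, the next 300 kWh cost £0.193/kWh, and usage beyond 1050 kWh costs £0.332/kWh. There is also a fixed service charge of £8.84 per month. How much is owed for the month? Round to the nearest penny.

£687.61

Usage = 88.3 kWh/day × 30 days = 2649 kWh
First 750 kWh × £0.120 = £90.00
Next 300 kWh × £0.193 = £57.90
Remaining 1599 kWh × £0.332 = £530.87
Energy charge = £678.77; + service £8.84 = £687.61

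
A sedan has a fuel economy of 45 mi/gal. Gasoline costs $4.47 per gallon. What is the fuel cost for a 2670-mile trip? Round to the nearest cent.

Fuel = 2670 mi / 45 mpg = 59.33 gal
Cost = 59.33 gal × $4.47/gal = $265.22

$265.22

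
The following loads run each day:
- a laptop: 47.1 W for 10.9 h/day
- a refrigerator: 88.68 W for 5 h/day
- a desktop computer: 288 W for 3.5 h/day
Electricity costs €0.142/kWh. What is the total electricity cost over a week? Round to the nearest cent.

€1.95

laptop: 47.1 W × 10.9 h × 7 d = 3,594 Wh = 3.594 kWh
refrigerator: 88.68 W × 5 h × 7 d = 3,104 Wh = 3.104 kWh
desktop computer: 288 W × 3.5 h × 7 d = 7,056 Wh = 7.056 kWh
Total energy = 3.594 + 3.104 + 7.056 = 13.75 kWh
Cost = 13.75 kWh × €0.142 = €1.95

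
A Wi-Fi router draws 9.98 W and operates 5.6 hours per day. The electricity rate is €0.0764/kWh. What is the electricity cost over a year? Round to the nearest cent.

Energy = 9.98 W × 5.6 h/day × 365 days = 20,399 Wh = 20.4 kWh
Cost = 20.4 kWh × €0.0764/kWh = €1.56

€1.56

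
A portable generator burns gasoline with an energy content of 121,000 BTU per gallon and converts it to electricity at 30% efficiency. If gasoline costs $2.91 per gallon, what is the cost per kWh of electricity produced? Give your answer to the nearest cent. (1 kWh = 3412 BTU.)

$0.27

Electrical output per gallon = 121,000 BTU × 0.30 / 3412 BTU/kWh = 10.64 kWh
Cost per kWh = $2.91 / 10.64 kWh = $0.274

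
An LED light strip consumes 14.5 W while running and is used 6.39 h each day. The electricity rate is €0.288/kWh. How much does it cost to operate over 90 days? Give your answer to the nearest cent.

€2.40

Energy = 14.5 W × 6.39 h/day × 90 days = 8,339 Wh = 8.339 kWh
Cost = 8.339 kWh × €0.288/kWh = €2.40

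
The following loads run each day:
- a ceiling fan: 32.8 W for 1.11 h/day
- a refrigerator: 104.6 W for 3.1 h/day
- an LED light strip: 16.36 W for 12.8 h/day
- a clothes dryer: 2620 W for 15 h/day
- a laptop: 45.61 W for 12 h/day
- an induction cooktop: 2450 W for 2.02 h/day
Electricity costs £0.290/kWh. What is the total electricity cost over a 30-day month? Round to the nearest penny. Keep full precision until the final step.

ceiling fan: 32.8 W × 1.11 h × 30 d = 1,092 Wh = 1.092 kWh
refrigerator: 104.6 W × 3.1 h × 30 d = 9,728 Wh = 9.728 kWh
LED light strip: 16.36 W × 12.8 h × 30 d = 6,282 Wh = 6.282 kWh
clothes dryer: 2620 W × 15 h × 30 d = 1,179,000 Wh = 1,179 kWh
laptop: 45.61 W × 12 h × 30 d = 16,420 Wh = 16.42 kWh
induction cooktop: 2450 W × 2.02 h × 30 d = 148,470 Wh = 148.5 kWh
Total energy = 1.092 + 9.728 + 6.282 + 1,179 + 16.42 + 148.5 = 1,361 kWh
Cost = 1,361 kWh × £0.290 = £394.69

£394.69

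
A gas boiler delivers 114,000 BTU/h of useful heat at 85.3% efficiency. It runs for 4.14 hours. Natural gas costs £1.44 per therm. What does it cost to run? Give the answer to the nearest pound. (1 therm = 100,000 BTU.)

Heat delivered = 114,000 BTU/h × 4.14 h = 471,960 BTU
Gas input = 471,960 / 0.853 = 553,294 BTU
= 553,294 / 100,000 = 5.533 therm
Cost = 5.533 × £1.44/therm = £7.97 ≈ £8

£8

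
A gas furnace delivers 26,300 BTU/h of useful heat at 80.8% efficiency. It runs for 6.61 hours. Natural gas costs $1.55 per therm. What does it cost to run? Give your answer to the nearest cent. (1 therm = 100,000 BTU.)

$3.33

Heat delivered = 26,300 BTU/h × 6.61 h = 173,843 BTU
Gas input = 173,843 / 0.808 = 215,152 BTU
= 215,152 / 100,000 = 2.152 therm
Cost = 2.152 × $1.55/therm = $3.33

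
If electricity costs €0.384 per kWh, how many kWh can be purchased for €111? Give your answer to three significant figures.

€111 / €0.384 per kWh = 289.1 kWh

289 kWh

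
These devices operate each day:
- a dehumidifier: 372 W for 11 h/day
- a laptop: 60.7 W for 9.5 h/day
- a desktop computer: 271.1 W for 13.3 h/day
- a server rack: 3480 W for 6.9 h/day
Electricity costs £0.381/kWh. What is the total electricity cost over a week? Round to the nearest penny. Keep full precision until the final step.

£86.11

dehumidifier: 372 W × 11 h × 7 d = 28,644 Wh = 28.64 kWh
laptop: 60.7 W × 9.5 h × 7 d = 4,037 Wh = 4.037 kWh
desktop computer: 271.1 W × 13.3 h × 7 d = 25,239 Wh = 25.24 kWh
server rack: 3480 W × 6.9 h × 7 d = 168,084 Wh = 168.1 kWh
Total energy = 28.64 + 4.037 + 25.24 + 168.1 = 226 kWh
Cost = 226 kWh × £0.381 = £86.11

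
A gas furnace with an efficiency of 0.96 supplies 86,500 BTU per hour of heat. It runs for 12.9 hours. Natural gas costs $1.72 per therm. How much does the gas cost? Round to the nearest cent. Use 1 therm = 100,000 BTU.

Heat delivered = 86,500 BTU/h × 12.9 h = 1,115,850 BTU
Gas input = 1,115,850 / 0.96 = 1,162,344 BTU
= 1,162,344 / 100,000 = 11.62 therm
Cost = 11.62 × $1.72/therm = $19.99

$19.99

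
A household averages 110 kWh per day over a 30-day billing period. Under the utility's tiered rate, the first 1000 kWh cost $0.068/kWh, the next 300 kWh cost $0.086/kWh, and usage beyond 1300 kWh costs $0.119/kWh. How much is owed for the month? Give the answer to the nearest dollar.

Usage = 110 kWh/day × 30 days = 3300 kWh
First 1000 kWh × $0.068 = $68.00
Next 300 kWh × $0.086 = $25.80
Remaining 2000 kWh × $0.119 = $238.00
Total = $331.80 ≈ $332

$332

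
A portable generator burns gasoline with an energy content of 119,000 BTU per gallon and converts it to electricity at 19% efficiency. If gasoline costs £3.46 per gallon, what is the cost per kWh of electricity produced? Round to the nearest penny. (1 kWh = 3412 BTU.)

Electrical output per gallon = 119,000 BTU × 0.19 / 3412 BTU/kWh = 6.627 kWh
Cost per kWh = £3.46 / 6.627 kWh = £0.522

£0.52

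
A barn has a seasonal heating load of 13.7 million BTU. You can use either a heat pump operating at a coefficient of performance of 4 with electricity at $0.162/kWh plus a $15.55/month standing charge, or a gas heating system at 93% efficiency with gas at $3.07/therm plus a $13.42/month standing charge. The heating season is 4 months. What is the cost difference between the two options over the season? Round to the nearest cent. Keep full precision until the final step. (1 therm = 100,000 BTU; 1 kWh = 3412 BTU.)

Heat load = 13.7 × 10⁶ BTU = 13,700,000 BTU
Gas: input = 13,700,000 / 0.93 = 14,731,183 BTU = 147.3 therm → 147.3 × $3.07 = $452.25; + 4 × $13.42 standing = $505.93
Heat pump: 13,700,000 BTU / 3412 = 4,015 kWh heat; / 4 = 1,004 kWh in → × $0.162 = $162.62; + 4 × $15.55 standing = $224.82
Difference = |$505.93 − $224.82| = $281.11

$281.11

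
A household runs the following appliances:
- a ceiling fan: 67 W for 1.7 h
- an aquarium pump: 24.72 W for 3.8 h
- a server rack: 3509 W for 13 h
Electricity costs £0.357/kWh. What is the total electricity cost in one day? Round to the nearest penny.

ceiling fan: 67 W × 1.7 h = 114 Wh = 0.1139 kWh
aquarium pump: 24.72 W × 3.8 h = 94 Wh = 0.09394 kWh
server rack: 3509 W × 13 h = 45,617 Wh = 45.62 kWh
Total energy = 0.1139 + 0.09394 + 45.62 = 45.82 kWh
Cost = 45.82 kWh × £0.357 = £16.36

£16.36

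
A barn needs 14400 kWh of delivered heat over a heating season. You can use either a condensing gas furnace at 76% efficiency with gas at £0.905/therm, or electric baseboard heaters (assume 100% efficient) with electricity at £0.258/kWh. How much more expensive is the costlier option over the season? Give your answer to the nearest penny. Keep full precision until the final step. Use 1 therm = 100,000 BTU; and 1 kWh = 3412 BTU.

Heat load = 14400 kWh × 3412 = 49,132,800 BTU
Gas: input = 49,132,800 / 0.76 = 64,648,421 BTU = 646.5 therm → 646.5 × £0.905 = £585.07
Electric: 49,132,800 BTU / 3412 = 14,400 kWh → × £0.258 = £3,715.20
Difference = |£585.07 − £3,715.20| = £3,130.13

£3130.13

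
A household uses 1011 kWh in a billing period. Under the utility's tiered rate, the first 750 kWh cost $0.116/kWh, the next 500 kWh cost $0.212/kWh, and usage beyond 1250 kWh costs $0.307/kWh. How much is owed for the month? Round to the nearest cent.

$142.33

First 750 kWh × $0.116 = $87.00
Next 261 kWh × $0.212 = $55.33
Remaining tier: 0 kWh (not reached)
Total = $142.33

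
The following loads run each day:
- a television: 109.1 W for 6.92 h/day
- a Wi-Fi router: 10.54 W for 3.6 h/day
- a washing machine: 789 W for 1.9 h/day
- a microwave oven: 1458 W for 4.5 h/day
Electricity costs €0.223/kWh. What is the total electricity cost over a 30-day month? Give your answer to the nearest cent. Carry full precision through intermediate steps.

€59.23

television: 109.1 W × 6.92 h × 30 d = 22,649 Wh = 22.65 kWh
Wi-Fi router: 10.54 W × 3.6 h × 30 d = 1,138 Wh = 1.138 kWh
washing machine: 789 W × 1.9 h × 30 d = 44,973 Wh = 44.97 kWh
microwave oven: 1458 W × 4.5 h × 30 d = 196,830 Wh = 196.8 kWh
Total energy = 22.65 + 1.138 + 44.97 + 196.8 = 265.6 kWh
Cost = 265.6 kWh × €0.223 = €59.23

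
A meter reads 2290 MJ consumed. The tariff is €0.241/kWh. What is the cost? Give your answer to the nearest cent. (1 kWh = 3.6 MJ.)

2290 MJ × (0.27778 kWh/MJ) = 636.1 kWh
Cost = 636.1 kWh × €0.241/kWh = €153.30

€153.30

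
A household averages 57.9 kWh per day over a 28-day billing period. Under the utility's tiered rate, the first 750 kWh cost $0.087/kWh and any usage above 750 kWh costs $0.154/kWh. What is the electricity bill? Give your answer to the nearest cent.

Usage = 57.9 kWh/day × 28 days = 1621.2 kWh
First 750 kWh × $0.087 = $65.25
Remaining 871.2 kWh × $0.154 = $134.16
Total = $199.41

$199.41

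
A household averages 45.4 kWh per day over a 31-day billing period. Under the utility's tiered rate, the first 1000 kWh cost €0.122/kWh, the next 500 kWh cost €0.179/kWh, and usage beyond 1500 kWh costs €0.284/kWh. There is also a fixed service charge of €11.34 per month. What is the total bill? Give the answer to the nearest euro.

Usage = 45.4 kWh/day × 31 days = 1407.4 kWh
First 1000 kWh × €0.122 = €122.00
Next 407.4 kWh × €0.179 = €72.92
Remaining tier: 0 kWh (not reached)
Energy charge = €194.92; + service €11.34 = €206.26 ≈ €206

€206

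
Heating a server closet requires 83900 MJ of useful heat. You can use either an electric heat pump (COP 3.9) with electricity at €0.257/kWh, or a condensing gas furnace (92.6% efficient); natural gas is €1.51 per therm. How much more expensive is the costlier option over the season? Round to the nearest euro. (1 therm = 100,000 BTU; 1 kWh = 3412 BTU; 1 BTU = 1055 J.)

Heat load = 83900 MJ = 83,900,000,000 J / 1055 = 79,526,066 BTU
Gas: input = 79,526,066 / 0.926 = 85,881,281 BTU = 858.8 therm → 858.8 × €1.51 = €1,296.81
Heat pump: 79,526,066 BTU / 3412 = 23,310 kWh heat; / 3.9 = 5,976 kWh in → × €0.257 = €1,535.92
Difference = |€1,296.81 − €1,535.92| = €239.11 ≈ €239

€239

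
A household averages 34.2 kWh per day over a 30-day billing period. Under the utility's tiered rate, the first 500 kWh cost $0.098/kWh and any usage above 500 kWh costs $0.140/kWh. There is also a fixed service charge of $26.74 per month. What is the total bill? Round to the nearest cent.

$149.38

Usage = 34.2 kWh/day × 30 days = 1026 kWh
First 500 kWh × $0.098 = $49.00
Remaining 526 kWh × $0.140 = $73.64
Energy charge = $122.64; + service $26.74 = $149.38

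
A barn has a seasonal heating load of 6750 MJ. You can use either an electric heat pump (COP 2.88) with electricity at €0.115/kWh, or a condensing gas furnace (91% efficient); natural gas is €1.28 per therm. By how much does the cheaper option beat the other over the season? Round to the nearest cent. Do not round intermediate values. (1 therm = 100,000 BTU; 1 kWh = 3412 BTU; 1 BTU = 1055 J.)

Heat load = 6750 MJ = 6,750,000,000 J / 1055 = 6,398,104 BTU
Gas: input = 6,398,104 / 0.91 = 7,030,884 BTU = 70.31 therm → 70.31 × €1.28 = €90.00
Heat pump: 6,398,104 BTU / 3412 = 1,875 kWh heat; / 2.88 = 651.1 kWh in → × €0.115 = €74.88
Difference = |€90.00 − €74.88| = €15.12

€15.12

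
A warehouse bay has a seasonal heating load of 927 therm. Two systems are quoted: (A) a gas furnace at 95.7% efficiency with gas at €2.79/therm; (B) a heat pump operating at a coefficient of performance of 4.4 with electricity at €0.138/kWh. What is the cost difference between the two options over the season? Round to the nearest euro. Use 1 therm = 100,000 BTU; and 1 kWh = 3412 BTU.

Heat load = 927 therm × 100,000 = 92,700,000 BTU
Gas: input = 92,700,000 / 0.957 = 96,865,204 BTU = 968.7 therm → 968.7 × €2.79 = €2,702.54
Heat pump: 92,700,000 BTU / 3412 = 27,170 kWh heat; / 4.4 = 6,175 kWh in → × €0.138 = €852.11
Difference = |€2,702.54 − €852.11| = €1,850.43 ≈ €1850

€1850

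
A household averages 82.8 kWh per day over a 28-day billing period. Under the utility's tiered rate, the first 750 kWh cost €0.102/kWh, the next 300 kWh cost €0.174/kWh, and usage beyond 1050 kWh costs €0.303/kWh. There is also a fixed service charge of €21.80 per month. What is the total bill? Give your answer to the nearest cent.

€534.83

Usage = 82.8 kWh/day × 28 days = 2318.4 kWh
First 750 kWh × €0.102 = €76.50
Next 300 kWh × €0.174 = €52.20
Remaining 1268.4 kWh × €0.303 = €384.33
Energy charge = €513.03; + service €21.80 = €534.83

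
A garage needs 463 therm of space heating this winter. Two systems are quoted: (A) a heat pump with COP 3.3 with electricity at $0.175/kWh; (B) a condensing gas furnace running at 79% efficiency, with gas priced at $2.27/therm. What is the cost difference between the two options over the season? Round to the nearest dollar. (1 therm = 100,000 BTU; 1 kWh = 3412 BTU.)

Heat load = 463 therm × 100,000 = 46,300,000 BTU
Gas: input = 46,300,000 / 0.79 = 58,607,595 BTU = 586.1 therm → 586.1 × $2.27 = $1,330.39
Heat pump: 46,300,000 BTU / 3412 = 13,570 kWh heat; / 3.3 = 4,112 kWh in → × $0.175 = $719.61
Difference = |$1,330.39 − $719.61| = $610.78 ≈ $611

$611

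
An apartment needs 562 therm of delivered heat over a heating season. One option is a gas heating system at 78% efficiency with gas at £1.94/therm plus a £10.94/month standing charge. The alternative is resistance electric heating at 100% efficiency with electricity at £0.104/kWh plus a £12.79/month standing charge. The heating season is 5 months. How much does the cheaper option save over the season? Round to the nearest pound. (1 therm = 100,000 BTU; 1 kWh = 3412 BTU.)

Heat load = 562 therm × 100,000 = 56,200,000 BTU
Gas: input = 56,200,000 / 0.78 = 72,051,282 BTU = 720.5 therm → 720.5 × £1.94 = £1,397.79; + 5 × £10.94 standing = £1,452.49
Electric: 56,200,000 BTU / 3412 = 16,470 kWh → × £0.104 = £1,713.01; + 5 × £12.79 standing = £1,776.96
Difference = |£1,452.49 − £1,776.96| = £324.47 ≈ £324

£324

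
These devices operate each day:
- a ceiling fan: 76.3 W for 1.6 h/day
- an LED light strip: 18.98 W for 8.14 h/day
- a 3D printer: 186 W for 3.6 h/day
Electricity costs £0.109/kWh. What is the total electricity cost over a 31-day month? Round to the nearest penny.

ceiling fan: 76.3 W × 1.6 h × 31 d = 3,784 Wh = 3.784 kWh
LED light strip: 18.98 W × 8.14 h × 31 d = 4,789 Wh = 4.789 kWh
3D printer: 186 W × 3.6 h × 31 d = 20,758 Wh = 20.76 kWh
Total energy = 3.784 + 4.789 + 20.76 = 29.33 kWh
Cost = 29.33 kWh × £0.109 = £3.20

£3.20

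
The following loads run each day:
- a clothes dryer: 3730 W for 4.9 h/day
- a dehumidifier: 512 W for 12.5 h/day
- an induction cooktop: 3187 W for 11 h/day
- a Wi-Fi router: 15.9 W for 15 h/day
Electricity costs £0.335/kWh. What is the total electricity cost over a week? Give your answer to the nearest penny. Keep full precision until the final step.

clothes dryer: 3730 W × 4.9 h × 7 d = 127,939 Wh = 127.9 kWh
dehumidifier: 512 W × 12.5 h × 7 d = 44,800 Wh = 44.8 kWh
induction cooktop: 3187 W × 11 h × 7 d = 245,399 Wh = 245.4 kWh
Wi-Fi router: 15.9 W × 15 h × 7 d = 1,670 Wh = 1.669 kWh
Total energy = 127.9 + 44.8 + 245.4 + 1.669 = 419.8 kWh
Cost = 419.8 kWh × £0.335 = £140.64

£140.64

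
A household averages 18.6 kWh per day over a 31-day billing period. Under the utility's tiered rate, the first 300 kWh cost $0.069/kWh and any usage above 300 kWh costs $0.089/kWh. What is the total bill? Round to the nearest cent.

Usage = 18.6 kWh/day × 31 days = 576.6 kWh
First 300 kWh × $0.069 = $20.70
Remaining 276.6 kWh × $0.089 = $24.62
Total = $45.32

$45.32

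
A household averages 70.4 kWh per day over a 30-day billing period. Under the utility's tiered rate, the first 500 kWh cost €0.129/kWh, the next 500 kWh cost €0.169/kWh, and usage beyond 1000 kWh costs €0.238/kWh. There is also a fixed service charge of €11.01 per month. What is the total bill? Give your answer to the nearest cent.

Usage = 70.4 kWh/day × 30 days = 2112 kWh
First 500 kWh × €0.129 = €64.50
Next 500 kWh × €0.169 = €84.50
Remaining 1112 kWh × €0.238 = €264.66
Energy charge = €413.66; + service €11.01 = €424.67

€424.67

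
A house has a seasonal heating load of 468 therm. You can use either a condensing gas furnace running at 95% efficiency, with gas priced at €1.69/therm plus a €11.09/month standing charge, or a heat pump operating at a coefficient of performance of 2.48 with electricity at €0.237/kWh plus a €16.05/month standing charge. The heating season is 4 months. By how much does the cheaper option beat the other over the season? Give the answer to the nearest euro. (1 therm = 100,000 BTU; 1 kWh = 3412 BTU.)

Heat load = 468 therm × 100,000 = 46,800,000 BTU
Gas: input = 46,800,000 / 0.95 = 49,263,158 BTU = 492.6 therm → 492.6 × €1.69 = €832.55; + 4 × €11.09 standing = €876.91
Heat pump: 46,800,000 BTU / 3412 = 13,720 kWh heat; / 2.48 = 5,531 kWh in → × €0.237 = €1,310.79; + 4 × €16.05 standing = €1,374.99
Difference = |€876.91 − €1,374.99| = €498.08 ≈ €498

€498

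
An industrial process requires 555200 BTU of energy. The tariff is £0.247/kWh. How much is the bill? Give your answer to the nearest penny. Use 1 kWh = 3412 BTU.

£40.19

555200 BTU × (0.00029308 kWh/BTU) = 162.7 kWh
Cost = 162.7 kWh × £0.247/kWh = £40.19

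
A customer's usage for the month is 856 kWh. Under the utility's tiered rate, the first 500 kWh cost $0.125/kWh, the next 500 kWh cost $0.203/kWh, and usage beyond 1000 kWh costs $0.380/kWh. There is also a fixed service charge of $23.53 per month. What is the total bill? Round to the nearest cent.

$158.30

First 500 kWh × $0.125 = $62.50
Next 356 kWh × $0.203 = $72.27
Remaining tier: 0 kWh (not reached)
Energy charge = $134.77; + service $23.53 = $158.30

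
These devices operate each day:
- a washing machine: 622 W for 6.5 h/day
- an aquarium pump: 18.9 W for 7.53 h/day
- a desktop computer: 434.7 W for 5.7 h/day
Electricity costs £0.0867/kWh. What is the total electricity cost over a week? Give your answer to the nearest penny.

washing machine: 622 W × 6.5 h × 7 d = 28,301 Wh = 28.3 kWh
aquarium pump: 18.9 W × 7.53 h × 7 d = 996 Wh = 0.9962 kWh
desktop computer: 434.7 W × 5.7 h × 7 d = 17,345 Wh = 17.34 kWh
Total energy = 28.3 + 0.9962 + 17.34 = 46.64 kWh
Cost = 46.64 kWh × £0.0867 = £4.04

£4.04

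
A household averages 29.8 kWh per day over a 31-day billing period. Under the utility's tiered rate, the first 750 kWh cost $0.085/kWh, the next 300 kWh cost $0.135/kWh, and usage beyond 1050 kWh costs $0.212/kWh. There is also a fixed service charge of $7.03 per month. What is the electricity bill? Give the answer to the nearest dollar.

Usage = 29.8 kWh/day × 31 days = 923.8 kWh
First 750 kWh × $0.085 = $63.75
Next 173.8 kWh × $0.135 = $23.46
Remaining tier: 0 kWh (not reached)
Energy charge = $87.21; + service $7.03 = $94.24 ≈ $94

$94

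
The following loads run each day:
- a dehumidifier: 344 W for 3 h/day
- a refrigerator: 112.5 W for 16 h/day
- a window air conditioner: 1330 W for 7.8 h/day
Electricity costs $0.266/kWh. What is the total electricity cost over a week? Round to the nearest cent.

dehumidifier: 344 W × 3 h × 7 d = 7,224 Wh = 7.224 kWh
refrigerator: 112.5 W × 16 h × 7 d = 12,600 Wh = 12.6 kWh
window air conditioner: 1330 W × 7.8 h × 7 d = 72,618 Wh = 72.62 kWh
Total energy = 7.224 + 12.6 + 72.62 = 92.44 kWh
Cost = 92.44 kWh × $0.266 = $24.59

$24.59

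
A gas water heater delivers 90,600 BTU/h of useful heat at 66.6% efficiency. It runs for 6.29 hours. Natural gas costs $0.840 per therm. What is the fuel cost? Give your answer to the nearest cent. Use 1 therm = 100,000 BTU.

$7.19

Heat delivered = 90,600 BTU/h × 6.29 h = 569,874 BTU
Gas input = 569,874 / 0.666 = 855,667 BTU
= 855,667 / 100,000 = 8.557 therm
Cost = 8.557 × $0.840/therm = $7.19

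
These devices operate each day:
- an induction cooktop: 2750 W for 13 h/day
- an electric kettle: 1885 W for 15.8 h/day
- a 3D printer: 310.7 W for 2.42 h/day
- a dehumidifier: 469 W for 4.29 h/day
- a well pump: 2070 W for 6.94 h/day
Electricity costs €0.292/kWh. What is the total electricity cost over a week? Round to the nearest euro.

€169

induction cooktop: 2750 W × 13 h × 7 d = 250,250 Wh = 250.2 kWh
electric kettle: 1885 W × 15.8 h × 7 d = 208,481 Wh = 208.5 kWh
3D printer: 310.7 W × 2.42 h × 7 d = 5,263 Wh = 5.263 kWh
dehumidifier: 469 W × 4.29 h × 7 d = 14,084 Wh = 14.08 kWh
well pump: 2070 W × 6.94 h × 7 d = 100,561 Wh = 100.6 kWh
Total energy = 250.2 + 208.5 + 5.263 + 14.08 + 100.6 = 578.6 kWh
Cost = 578.6 kWh × €0.292 = €168.96 ≈ €169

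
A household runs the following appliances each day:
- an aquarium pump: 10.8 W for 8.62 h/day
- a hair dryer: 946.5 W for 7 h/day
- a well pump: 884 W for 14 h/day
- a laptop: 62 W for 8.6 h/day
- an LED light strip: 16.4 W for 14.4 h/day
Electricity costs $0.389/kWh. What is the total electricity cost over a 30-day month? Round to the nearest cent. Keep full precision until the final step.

$231.81

aquarium pump: 10.8 W × 8.62 h × 30 d = 2,793 Wh = 2.793 kWh
hair dryer: 946.5 W × 7 h × 30 d = 198,765 Wh = 198.8 kWh
well pump: 884 W × 14 h × 30 d = 371,280 Wh = 371.3 kWh
laptop: 62 W × 8.6 h × 30 d = 15,996 Wh = 16 kWh
LED light strip: 16.4 W × 14.4 h × 30 d = 7,085 Wh = 7.085 kWh
Total energy = 2.793 + 198.8 + 371.3 + 16 + 7.085 = 595.9 kWh
Cost = 595.9 kWh × $0.389 = $231.81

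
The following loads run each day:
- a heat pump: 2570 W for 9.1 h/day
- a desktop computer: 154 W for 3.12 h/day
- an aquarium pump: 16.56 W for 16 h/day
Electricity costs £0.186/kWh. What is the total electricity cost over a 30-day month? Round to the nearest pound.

£135

heat pump: 2570 W × 9.1 h × 30 d = 701,610 Wh = 701.6 kWh
desktop computer: 154 W × 3.12 h × 30 d = 14,414 Wh = 14.41 kWh
aquarium pump: 16.56 W × 16 h × 30 d = 7,949 Wh = 7.949 kWh
Total energy = 701.6 + 14.41 + 7.949 = 724 kWh
Cost = 724 kWh × £0.186 = £134.66 ≈ £135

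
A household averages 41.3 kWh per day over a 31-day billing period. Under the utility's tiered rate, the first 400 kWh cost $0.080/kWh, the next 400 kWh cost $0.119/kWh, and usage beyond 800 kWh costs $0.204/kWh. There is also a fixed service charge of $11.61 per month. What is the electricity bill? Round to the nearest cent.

Usage = 41.3 kWh/day × 31 days = 1280.3 kWh
First 400 kWh × $0.080 = $32.00
Next 400 kWh × $0.119 = $47.60
Remaining 480.3 kWh × $0.204 = $97.98
Energy charge = $177.58; + service $11.61 = $189.19

$189.19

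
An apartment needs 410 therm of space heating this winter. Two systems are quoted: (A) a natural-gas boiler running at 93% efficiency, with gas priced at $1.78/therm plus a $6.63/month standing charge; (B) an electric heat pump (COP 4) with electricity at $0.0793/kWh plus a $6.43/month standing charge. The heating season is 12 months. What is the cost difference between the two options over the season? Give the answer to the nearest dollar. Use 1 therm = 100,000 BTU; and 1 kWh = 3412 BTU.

$549

Heat load = 410 therm × 100,000 = 41,000,000 BTU
Gas: input = 41,000,000 / 0.93 = 44,086,022 BTU = 440.9 therm → 440.9 × $1.78 = $784.73; + 12 × $6.63 standing = $864.29
Heat pump: 41,000,000 BTU / 3412 = 12,020 kWh heat; / 4 = 3,004 kWh in → × $0.0793 = $238.23; + 12 × $6.43 standing = $315.39
Difference = |$864.29 − $315.39| = $548.91 ≈ $549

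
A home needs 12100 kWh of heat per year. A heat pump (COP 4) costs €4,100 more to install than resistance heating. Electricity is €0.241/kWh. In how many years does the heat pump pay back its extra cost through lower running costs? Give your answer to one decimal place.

1.9 years

Resistance: 12100 kWh × €0.241 = €2,916.10/yr
Heat pump: 12100 / 4 = 3025 kWh in → × €0.241 = €729.02/yr
Annual savings = €2,187.07
Payback = €4,100 / €2,187.07 = 1.87 years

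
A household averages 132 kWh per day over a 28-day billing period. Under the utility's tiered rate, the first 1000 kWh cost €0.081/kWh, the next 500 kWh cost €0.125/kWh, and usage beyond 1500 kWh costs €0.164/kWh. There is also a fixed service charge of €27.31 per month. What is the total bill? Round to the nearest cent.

€530.95

Usage = 132 kWh/day × 28 days = 3696 kWh
First 1000 kWh × €0.081 = €81.00
Next 500 kWh × €0.125 = €62.50
Remaining 2196 kWh × €0.164 = €360.14
Energy charge = €503.64; + service €27.31 = €530.95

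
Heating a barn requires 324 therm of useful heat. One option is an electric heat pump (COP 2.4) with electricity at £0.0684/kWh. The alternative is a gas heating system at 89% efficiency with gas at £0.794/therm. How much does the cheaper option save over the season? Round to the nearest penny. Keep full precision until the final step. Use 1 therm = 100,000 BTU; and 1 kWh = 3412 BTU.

£18.42

Heat load = 324 therm × 100,000 = 32,400,000 BTU
Gas: input = 32,400,000 / 0.89 = 36,404,494 BTU = 364 therm → 364 × £0.794 = £289.05
Heat pump: 32,400,000 BTU / 3412 = 9,496 kWh heat; / 2.4 = 3,957 kWh in → × £0.0684 = £270.63
Difference = |£289.05 − £270.63| = £18.42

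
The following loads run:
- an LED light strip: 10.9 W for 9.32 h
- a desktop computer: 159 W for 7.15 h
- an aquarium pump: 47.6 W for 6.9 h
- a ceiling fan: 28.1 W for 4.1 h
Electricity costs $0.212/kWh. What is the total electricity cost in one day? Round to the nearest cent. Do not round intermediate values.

$0.36

LED light strip: 10.9 W × 9.32 h = 102 Wh = 0.1016 kWh
desktop computer: 159 W × 7.15 h = 1,137 Wh = 1.137 kWh
aquarium pump: 47.6 W × 6.9 h = 328 Wh = 0.3284 kWh
ceiling fan: 28.1 W × 4.1 h = 115 Wh = 0.1152 kWh
Total energy = 0.1016 + 1.137 + 0.3284 + 0.1152 = 1.682 kWh
Cost = 1.682 kWh × $0.212 = $0.36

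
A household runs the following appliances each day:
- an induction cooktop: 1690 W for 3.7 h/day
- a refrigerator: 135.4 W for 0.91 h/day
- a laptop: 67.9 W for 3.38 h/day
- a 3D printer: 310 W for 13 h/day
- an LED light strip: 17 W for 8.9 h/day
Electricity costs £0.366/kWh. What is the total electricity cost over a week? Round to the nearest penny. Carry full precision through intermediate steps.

induction cooktop: 1690 W × 3.7 h × 7 d = 43,771 Wh = 43.77 kWh
refrigerator: 135.4 W × 0.91 h × 7 d = 862 Wh = 0.8625 kWh
laptop: 67.9 W × 3.38 h × 7 d = 1,607 Wh = 1.607 kWh
3D printer: 310 W × 13 h × 7 d = 28,210 Wh = 28.21 kWh
LED light strip: 17 W × 8.9 h × 7 d = 1,059 Wh = 1.059 kWh
Total energy = 43.77 + 0.8625 + 1.607 + 28.21 + 1.059 = 75.51 kWh
Cost = 75.51 kWh × £0.366 = £27.64

£27.64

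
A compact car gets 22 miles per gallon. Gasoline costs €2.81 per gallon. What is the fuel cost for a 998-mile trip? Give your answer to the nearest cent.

€127.47

Fuel = 998 mi / 22 mpg = 45.36 gal
Cost = 45.36 gal × €2.81/gal = €127.47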